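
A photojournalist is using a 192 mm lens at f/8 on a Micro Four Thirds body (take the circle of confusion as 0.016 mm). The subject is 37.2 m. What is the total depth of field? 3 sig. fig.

9.72 m

Hyperfocal distance H = f²/(N·c) + f = 192²/(8 × 0.016) + 192 = 36864/0.128 + 192 ≈ 288192.0 mm ≈ 288.2 m.
Near limit Dn = s·(H − f)/(H + s − 2f) = 37200 × (288192.0 − 192) / (288192.0 + 37200 − 2 × 192) = 37200 × 288000.0 / 325008.0 ≈ 32964.1 mm.
Far limit Df = s·(H − f)/(H − s) = 37200 × (288192.0 − 192) / (288192.0 − 37200) = 37200 × 288000.0 / 250992.0 ≈ 42685.0 mm.
Depth of field = Df − Dn = 42685.0 − 32964.1 ≈ 9720.9 mm ≈ 9.72 m.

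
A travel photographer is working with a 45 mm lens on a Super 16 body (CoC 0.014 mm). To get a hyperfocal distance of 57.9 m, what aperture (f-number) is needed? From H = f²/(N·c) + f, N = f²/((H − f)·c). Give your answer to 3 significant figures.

f/2.50

Rearrange H = f²/(N·c) + f for N: N = f² / ((H − f)·c).
N = 45² / ((57900 − 45) × 0.014) = 2025 / 810.0 ≈ 2.50.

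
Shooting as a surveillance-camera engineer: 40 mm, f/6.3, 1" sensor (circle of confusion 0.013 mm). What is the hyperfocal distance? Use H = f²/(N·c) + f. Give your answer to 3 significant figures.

19.6 m

Hyperfocal distance H = f²/(N·c) + f = 40²/(6.3 × 0.013) + 40 = 1600/0.0819 + 40 ≈ 19576.0 mm ≈ 19.6 m.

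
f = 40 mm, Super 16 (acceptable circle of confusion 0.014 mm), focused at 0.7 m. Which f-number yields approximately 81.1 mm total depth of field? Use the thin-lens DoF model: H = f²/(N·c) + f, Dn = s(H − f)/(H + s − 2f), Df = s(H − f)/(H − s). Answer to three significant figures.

f/10

Write h = H − f = f²/(N·c). The thin-lens limits are Dn = s·h/(h + (s−f)) and Df = s·h/(h − (s−f)), so DoF = Df − Dn = 2·s·(s−f)·h / (h² − (s−f)²).
That is a quadratic in h: DoF·h² − 2·s·(s−f)·h − DoF·(s−f)² = 0 ⇒ h = (s−f)·(s + √(s² + DoF²)) / DoF = 660 × (700 + √(700² + 81.1²)) / 81.1 = 660 × (700 + 704.682) / 81.1 ≈ 11431 mm.
Then N = f²/(c·h) = 40² / (0.014 × 11431) = 1600 / 160.04 ≈ 10.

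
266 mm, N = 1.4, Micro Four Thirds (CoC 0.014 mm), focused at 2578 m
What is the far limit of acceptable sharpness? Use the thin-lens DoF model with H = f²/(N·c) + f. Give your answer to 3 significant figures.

9020 m

Hyperfocal distance H = f²/(N·c) + f = 266²/(1.4 × 0.014) + 266 = 70756/0.0196 + 266 ≈ 3610266.0 mm ≈ 3610 m.
Far limit Df = s·(H − f)/(H − s) = 2578000 × (3610266.0 − 266) / (3610266.0 − 2578000) = 2578000 × 3610000.0 / 1032266.0 ≈ 9015680 mm ≈ 9020 m.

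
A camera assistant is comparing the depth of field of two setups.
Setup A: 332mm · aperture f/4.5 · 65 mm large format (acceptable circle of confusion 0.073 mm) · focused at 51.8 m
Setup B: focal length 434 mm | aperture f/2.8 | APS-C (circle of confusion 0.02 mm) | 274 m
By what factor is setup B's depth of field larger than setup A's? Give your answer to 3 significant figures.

Setup A: H = 332²/(4.5×0.073) + 332 ≈ 335869.3 mm; DoF = Df − Dn = 61185 − 44911 ≈ 16274 mm.
Setup B: H = 434²/(2.8×0.02) + 434 ≈ 3363934.0 mm; DoF = Df − Dn = 298258 − 253391 ≈ 44867 mm.
Ratio = 44867 / 16274 ≈ 2.76.

2.76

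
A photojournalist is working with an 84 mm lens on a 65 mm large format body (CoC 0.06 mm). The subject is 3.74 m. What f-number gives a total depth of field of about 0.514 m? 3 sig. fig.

f/2.20

Write h = H − f = f²/(N·c). The thin-lens limits are Dn = s·h/(h + (s−f)) and Df = s·h/(h − (s−f)), so DoF = Df − Dn = 2·s·(s−f)·h / (h² − (s−f)²).
That is a quadratic in h: DoF·h² − 2·s·(s−f)·h − DoF·(s−f)² = 0 ⇒ h = (s−f)·(s + √(s² + DoF²)) / DoF = 3656 × (3740 + √(3740² + 514²)) / 514 = 3656 × (3740 + 3775.16) / 514 ≈ 53454 mm.
Then N = f²/(c·h) = 84² / (0.06 × 53454) = 7056 / 3207.2 ≈ 2.20.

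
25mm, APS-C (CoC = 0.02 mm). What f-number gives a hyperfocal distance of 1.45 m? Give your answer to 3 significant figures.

Rearrange H = f²/(N·c) + f for N: N = f² / ((H − f)·c).
N = 25² / ((1450 − 25) × 0.02) = 625 / 28.50 ≈ 21.9.

f/21.9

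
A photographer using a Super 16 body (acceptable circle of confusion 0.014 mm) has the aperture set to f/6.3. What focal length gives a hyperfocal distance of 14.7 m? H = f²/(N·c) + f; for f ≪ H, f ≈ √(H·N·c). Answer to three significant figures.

36.0 mm

From H = f²/(N·c) + f, with f ≪ H: f ≈ √(H·N·c) = √(14700 × 6.3 × 0.014) = √1296.5 ≈ 36.01 mm.
The +f correction barely moves this — solving exactly, f² + N·c·f − N·c·H = 0 ⇒ f = (−N·c + √((N·c)² + 4·N·c·H))/2 = (−0.0882 + √5186.2)/2 ≈ 35.963 mm, so f ≈ 36.0 mm.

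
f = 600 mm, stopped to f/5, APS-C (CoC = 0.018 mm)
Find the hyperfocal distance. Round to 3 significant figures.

Hyperfocal distance H = f²/(N·c) + f = 600²/(5 × 0.018) + 600 = 360000/0.09 + 600 ≈ 4000600.0 mm ≈ 4000 m.

4000 m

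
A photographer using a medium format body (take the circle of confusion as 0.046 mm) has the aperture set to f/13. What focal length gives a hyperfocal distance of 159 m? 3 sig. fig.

From H = f²/(N·c) + f, with f ≪ H: f ≈ √(H·N·c) = √(159000 × 13 × 0.046) = √95082 ≈ 308.4 mm.
The +f correction barely moves this — solving exactly, f² + N·c·f − N·c·H = 0 ⇒ f = (−N·c + √((N·c)² + 4·N·c·H))/2 = (−0.598 + √380328)/2 ≈ 308.05 mm, so f ≈ 308 mm.

308 mm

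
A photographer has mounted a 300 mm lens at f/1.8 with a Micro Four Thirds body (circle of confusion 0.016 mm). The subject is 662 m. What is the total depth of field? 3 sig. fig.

Hyperfocal distance H = f²/(N·c) + f = 300²/(1.8 × 0.016) + 300 = 90000/0.0288 + 300 ≈ 3125300.0 mm ≈ 3125 m.
Near limit Dn = s·(H − f)/(H + s − 2f) = 662000 × (3125300.0 − 300) / (3125300.0 + 662000 − 2 × 300) = 662000 × 3125000.0 / 3786700.0 ≈ 546320 mm.
Far limit Df = s·(H − f)/(H − s) = 662000 × (3125300.0 − 300) / (3125300.0 − 662000) = 662000 × 3125000.0 / 2463300.0 ≈ 839829 mm.
Depth of field = Df − Dn = 839829 − 546320 ≈ 293509 mm ≈ 294 m.

294 m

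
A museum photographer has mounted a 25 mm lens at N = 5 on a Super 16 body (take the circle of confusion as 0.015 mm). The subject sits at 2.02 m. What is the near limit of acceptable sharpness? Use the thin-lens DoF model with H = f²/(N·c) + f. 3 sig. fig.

1.63 m

Hyperfocal distance H = f²/(N·c) + f = 25²/(5 × 0.015) + 25 = 625/0.075 + 25 ≈ 8358.3 mm ≈ 8.358 m.
Near limit Dn = s·(H − f)/(H + s − 2f) = 2020 × (8358.3 − 25) / (8358.3 + 2020 − 2 × 25) = 2020 × 8333.3 / 10328.3 ≈ 1629.8 mm ≈ 1.63 m.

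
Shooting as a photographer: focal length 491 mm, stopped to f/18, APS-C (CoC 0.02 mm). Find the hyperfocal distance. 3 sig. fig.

670 m

Hyperfocal distance H = f²/(N·c) + f = 491²/(18 × 0.02) + 491 = 241081/0.36 + 491 ≈ 670160.4 mm ≈ 670 m.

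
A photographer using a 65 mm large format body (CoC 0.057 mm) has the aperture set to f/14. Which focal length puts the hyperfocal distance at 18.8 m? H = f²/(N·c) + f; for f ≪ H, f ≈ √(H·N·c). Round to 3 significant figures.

From H = f²/(N·c) + f, with f ≪ H: f ≈ √(H·N·c) = √(18800 × 14 × 0.057) = √15002 ≈ 122.5 mm.
Exact: f² + N·c·f − N·c·H = 0 ⇒ f = (−N·c + √((N·c)² + 4·N·c·H))/2 = (−0.798 + √60010)/2 ≈ 122.09 mm ≈ 122 mm.

122 mm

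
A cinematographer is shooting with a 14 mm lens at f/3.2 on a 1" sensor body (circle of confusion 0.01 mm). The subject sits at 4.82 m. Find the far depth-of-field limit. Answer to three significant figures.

Hyperfocal distance H = f²/(N·c) + f = 14²/(3.2 × 0.01) + 14 = 196/0.032 + 14 ≈ 6139.0 mm ≈ 6.139 m.
Far limit Df = s·(H − f)/(H − s) = 4820 × (6139.0 − 14) / (6139.0 − 4820) = 4820 × 6125.0 / 1319.0 ≈ 22382 mm ≈ 22.4 m.

22.4 m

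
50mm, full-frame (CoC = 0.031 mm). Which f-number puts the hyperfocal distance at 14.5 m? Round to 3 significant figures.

f/5.58

Rearrange H = f²/(N·c) + f for N: N = f² / ((H − f)·c).
N = 50² / ((14500 − 50) × 0.031) = 2500 / 447.9 ≈ 5.58.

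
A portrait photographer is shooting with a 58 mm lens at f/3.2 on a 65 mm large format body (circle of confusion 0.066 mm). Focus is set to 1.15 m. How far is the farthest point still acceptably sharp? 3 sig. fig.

Hyperfocal distance H = f²/(N·c) + f = 58²/(3.2 × 0.066) + 58 = 3364/0.2112 + 58 ≈ 15986.0 mm ≈ 15.99 m.
Far limit Df = s·(H − f)/(H − s) = 1150 × (15986.0 − 58) / (15986.0 − 1150) = 1150 × 15928.0 / 14836.0 ≈ 1234.6 mm ≈ 1.23 m.

1.23 m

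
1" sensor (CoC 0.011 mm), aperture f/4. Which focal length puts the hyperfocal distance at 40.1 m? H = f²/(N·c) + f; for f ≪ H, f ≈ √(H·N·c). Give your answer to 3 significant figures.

From H = f²/(N·c) + f, with f ≪ H: f ≈ √(H·N·c) = √(40100 × 4 × 0.011) = √1764.4 ≈ 42.00 mm.
The +f correction barely moves this — solving exactly, f² + N·c·f − N·c·H = 0 ⇒ f = (−N·c + √((N·c)² + 4·N·c·H))/2 = (−0.044 + √7057.6)/2 ≈ 41.983 mm, so f ≈ 42.0 mm.

42.0 mm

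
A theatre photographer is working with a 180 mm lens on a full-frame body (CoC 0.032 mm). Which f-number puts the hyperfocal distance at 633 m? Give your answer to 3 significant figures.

Rearrange H = f²/(N·c) + f for N: N = f² / ((H − f)·c).
N = 180² / ((633000 − 180) × 0.032) = 32400 / 20250 ≈ 1.60.

f/1.60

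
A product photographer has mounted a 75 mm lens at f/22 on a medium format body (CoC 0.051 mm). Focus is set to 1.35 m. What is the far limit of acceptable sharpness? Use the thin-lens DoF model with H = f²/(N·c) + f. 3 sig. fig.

Hyperfocal distance H = f²/(N·c) + f = 75²/(22 × 0.051) + 75 = 5625/1.122 + 75 ≈ 5088.4 mm ≈ 5.088 m.
Far limit Df = s·(H − f)/(H − s) = 1350 × (5088.4 − 75) / (5088.4 − 1350) = 1350 × 5013.4 / 3738.4 ≈ 1810.4 mm ≈ 1.81 m.

1.81 m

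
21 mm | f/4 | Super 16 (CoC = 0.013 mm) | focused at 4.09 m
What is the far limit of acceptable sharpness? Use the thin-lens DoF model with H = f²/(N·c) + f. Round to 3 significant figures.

7.86 m

Hyperfocal distance H = f²/(N·c) + f = 21²/(4 × 0.013) + 21 = 441/0.052 + 21 ≈ 8501.8 mm ≈ 8.502 m.
Far limit Df = s·(H − f)/(H − s) = 4090 × (8501.8 − 21) / (8501.8 − 4090) = 4090 × 8480.8 / 4411.8 ≈ 7862.2 mm ≈ 7.86 m.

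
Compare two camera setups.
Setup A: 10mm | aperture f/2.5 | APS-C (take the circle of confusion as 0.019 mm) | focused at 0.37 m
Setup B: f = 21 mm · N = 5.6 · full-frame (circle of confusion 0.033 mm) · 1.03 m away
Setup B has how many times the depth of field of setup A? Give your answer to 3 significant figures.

8.14

Setup A: H = 10²/(2.5×0.019) + 10 ≈ 2115.3 mm; DoF = Df − Dn = 446.32 − 315.97 ≈ 130.35 mm.
Setup B: H = 21²/(5.6×0.033) + 21 ≈ 2407.4 mm; DoF = Df − Dn = 1784.5 − 723.9 ≈ 1060.6 mm.
Ratio = 1060.6 / 130.35 ≈ 8.14.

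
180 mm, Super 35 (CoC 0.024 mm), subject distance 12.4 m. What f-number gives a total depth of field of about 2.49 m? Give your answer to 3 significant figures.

f/11

Write h = H − f = f²/(N·c). The thin-lens limits are Dn = s·h/(h + (s−f)) and Df = s·h/(h − (s−f)), so DoF = Df − Dn = 2·s·(s−f)·h / (h² − (s−f)²).
That is a quadratic in h: DoF·h² − 2·s·(s−f)·h − DoF·(s−f)² = 0 ⇒ h = (s−f)·(s + √(s² + DoF²)) / DoF = 12220 × (12400 + √(12400² + 2490²)) / 2490 = 12220 × (12400 + 12647.5) / 2490 ≈ 122924 mm.
Then N = f²/(c·h) = 180² / (0.024 × 122924) = 32400 / 2950.2 ≈ 11.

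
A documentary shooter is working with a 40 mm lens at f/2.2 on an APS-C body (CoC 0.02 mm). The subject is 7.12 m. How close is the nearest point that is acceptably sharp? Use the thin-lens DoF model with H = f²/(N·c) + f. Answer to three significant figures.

5.96 m

Hyperfocal distance H = f²/(N·c) + f = 40²/(2.2 × 0.02) + 40 = 1600/0.044 + 40 ≈ 36403.6 mm ≈ 36.40 m.
Near limit Dn = s·(H − f)/(H + s − 2f) = 7120 × (36403.6 − 40) / (36403.6 + 7120 − 2 × 40) = 7120 × 36363.6 / 43443.6 ≈ 5959.7 mm ≈ 5.96 m.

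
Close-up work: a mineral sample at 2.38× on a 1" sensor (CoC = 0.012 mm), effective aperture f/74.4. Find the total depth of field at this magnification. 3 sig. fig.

At magnification m, DoF ≈ 2·N_eff·c/m² = 2 × 74.4 × 0.012 / 2.38² = 1.786 / 5.664 ≈ 0.315 mm.

0.315 mm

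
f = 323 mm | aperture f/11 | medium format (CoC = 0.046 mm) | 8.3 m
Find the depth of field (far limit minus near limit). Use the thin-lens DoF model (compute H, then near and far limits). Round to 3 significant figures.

Hyperfocal distance H = f²/(N·c) + f = 323²/(11 × 0.046) + 323 = 104329/0.506 + 323 ≈ 206506.8 mm ≈ 206.5 m.
Near limit Dn = s·(H − f)/(H + s − 2f) = 8300 × (206506.8 − 323) / (206506.8 + 8300 − 2 × 323) = 8300 × 206183.8 / 214160.8 ≈ 7990.84 mm.
Far limit Df = s·(H − f)/(H − s) = 8300 × (206506.8 − 323) / (206506.8 − 8300) = 8300 × 206183.8 / 198206.8 ≈ 8634.04 mm.
Depth of field = Df − Dn = 8634.04 − 7990.84 ≈ 643.20 mm ≈ 0.643 m.

0.643 m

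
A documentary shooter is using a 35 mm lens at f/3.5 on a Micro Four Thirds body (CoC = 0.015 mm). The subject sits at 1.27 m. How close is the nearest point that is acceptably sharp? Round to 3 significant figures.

1.21 m

Hyperfocal distance H = f²/(N·c) + f = 35²/(3.5 × 0.015) + 35 = 1225/0.0525 + 35 ≈ 23368.3 mm ≈ 23.37 m.
Near limit Dn = s·(H − f)/(H + s − 2f) = 1270 × (23368.3 − 35) / (23368.3 + 1270 − 2 × 35) = 1270 × 23333.3 / 24568.3 ≈ 1206.2 mm ≈ 1.21 m.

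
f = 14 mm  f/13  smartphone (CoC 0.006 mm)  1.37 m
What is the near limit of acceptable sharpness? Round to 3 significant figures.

Hyperfocal distance H = f²/(N·c) + f = 14²/(13 × 0.006) + 14 = 196/0.078 + 14 ≈ 2526.8 mm ≈ 2.527 m.
Near limit Dn = s·(H − f)/(H + s − 2f) = 1370 × (2526.8 − 14) / (2526.8 + 1370 − 2 × 14) = 1370 × 2512.8 / 3868.8 ≈ 889.82 mm ≈ 0.890 m.

0.890 m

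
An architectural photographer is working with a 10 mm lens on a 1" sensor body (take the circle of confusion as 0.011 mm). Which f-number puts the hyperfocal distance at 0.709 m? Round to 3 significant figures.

f/13

Rearrange H = f²/(N·c) + f for N: N = f² / ((H − f)·c).
N = 10² / ((709 − 10) × 0.011) = 100 / 7.689 ≈ 13.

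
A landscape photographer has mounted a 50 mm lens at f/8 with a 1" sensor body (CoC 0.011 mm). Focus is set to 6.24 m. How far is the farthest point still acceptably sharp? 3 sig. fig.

7.98 m

Hyperfocal distance H = f²/(N·c) + f = 50²/(8 × 0.011) + 50 = 2500/0.088 + 50 ≈ 28459.1 mm ≈ 28.46 m.
Far limit Df = s·(H − f)/(H − s) = 6240 × (28459.1 − 50) / (28459.1 − 6240) = 6240 × 28409.1 / 22219.1 ≈ 7978.4 mm ≈ 7.98 m.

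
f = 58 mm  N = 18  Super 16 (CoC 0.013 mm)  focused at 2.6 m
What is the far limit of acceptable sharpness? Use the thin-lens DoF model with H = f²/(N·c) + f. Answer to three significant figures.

Hyperfocal distance H = f²/(N·c) + f = 58²/(18 × 0.013) + 58 = 3364/0.234 + 58 ≈ 14434.1 mm ≈ 14.43 m.
Far limit Df = s·(H − f)/(H − s) = 2600 × (14434.1 − 58) / (14434.1 − 2600) = 2600 × 14376.1 / 11834.1 ≈ 3158.5 mm ≈ 3.16 m.

3.16 m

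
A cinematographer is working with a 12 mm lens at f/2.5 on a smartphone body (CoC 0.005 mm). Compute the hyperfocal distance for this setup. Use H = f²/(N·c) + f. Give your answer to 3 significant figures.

Hyperfocal distance H = f²/(N·c) + f = 12²/(2.5 × 0.005) + 12 = 144/0.0125 + 12 ≈ 11532.0 mm ≈ 11.5 m.

11.5 m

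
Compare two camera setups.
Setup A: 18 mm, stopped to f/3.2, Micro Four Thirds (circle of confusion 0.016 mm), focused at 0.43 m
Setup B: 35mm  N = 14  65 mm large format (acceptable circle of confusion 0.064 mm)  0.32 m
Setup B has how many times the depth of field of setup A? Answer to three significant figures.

Setup A: H = 18²/(3.2×0.016) + 18 ≈ 6346.1 mm; DoF = Df − Dn = 459.945 − 403.716 ≈ 56.229 mm.
Setup B: H = 35²/(14×0.064) + 35 ≈ 1402.2 mm; DoF = Df − Dn = 404.27 − 264.80 ≈ 139.47 mm.
Ratio = 139.47 / 56.229 ≈ 2.48.

2.48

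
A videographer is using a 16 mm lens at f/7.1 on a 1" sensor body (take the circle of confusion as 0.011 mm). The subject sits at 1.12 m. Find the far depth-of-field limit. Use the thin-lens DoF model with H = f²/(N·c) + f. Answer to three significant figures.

Hyperfocal distance H = f²/(N·c) + f = 16²/(7.1 × 0.011) + 16 = 256/0.0781 + 16 ≈ 3293.8 mm ≈ 3.294 m.
Far limit Df = s·(H − f)/(H − s) = 1120 × (3293.8 − 16) / (3293.8 − 1120) = 1120 × 3277.8 / 2173.8 ≈ 1688.8 mm ≈ 1.69 m.

1.69 m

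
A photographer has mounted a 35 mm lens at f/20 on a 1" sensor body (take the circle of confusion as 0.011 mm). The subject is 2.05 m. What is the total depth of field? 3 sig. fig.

Hyperfocal distance H = f²/(N·c) + f = 35²/(20 × 0.011) + 35 = 1225/0.22 + 35 ≈ 5603.2 mm ≈ 5.603 m.
Near limit Dn = s·(H − f)/(H + s − 2f) = 2050 × (5603.2 − 35) / (5603.2 + 2050 − 2 × 35) = 2050 × 5568.2 / 7583.2 ≈ 1505.3 mm.
Far limit Df = s·(H − f)/(H − s) = 2050 × (5603.2 − 35) / (5603.2 − 2050) = 2050 × 5568.2 / 3553.2 ≈ 3212.5 mm.
Depth of field = Df − Dn = 3212.5 − 1505.3 ≈ 1707.2 mm ≈ 1.71 m.

1.71 m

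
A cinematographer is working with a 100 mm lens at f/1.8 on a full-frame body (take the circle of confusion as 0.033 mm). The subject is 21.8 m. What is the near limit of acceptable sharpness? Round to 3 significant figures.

19.3 m

Hyperfocal distance H = f²/(N·c) + f = 100²/(1.8 × 0.033) + 100 = 10000/0.0594 + 100 ≈ 168450.2 mm ≈ 168.5 m.
Near limit Dn = s·(H − f)/(H + s − 2f) = 21800 × (168450.2 − 100) / (168450.2 + 21800 − 2 × 100) = 21800 × 168350.2 / 190050.2 ≈ 19311 mm ≈ 19.3 m.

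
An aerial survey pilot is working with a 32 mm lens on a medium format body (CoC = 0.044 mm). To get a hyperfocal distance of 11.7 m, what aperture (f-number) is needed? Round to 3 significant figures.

f/1.99

Rearrange H = f²/(N·c) + f for N: N = f² / ((H − f)·c).
N = 32² / ((11700 − 32) × 0.044) = 1024 / 513.4 ≈ 1.99.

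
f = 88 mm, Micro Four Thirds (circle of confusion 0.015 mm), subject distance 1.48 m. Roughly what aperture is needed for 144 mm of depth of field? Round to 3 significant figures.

Write h = H − f = f²/(N·c). The thin-lens limits are Dn = s·h/(h + (s−f)) and Df = s·h/(h − (s−f)), so DoF = Df − Dn = 2·s·(s−f)·h / (h² − (s−f)²).
That is a quadratic in h: DoF·h² − 2·s·(s−f)·h − DoF·(s−f)² = 0 ⇒ h = (s−f)·(s + √(s² + DoF²)) / DoF = 1392 × (1480 + √(1480² + 144²)) / 144 = 1392 × (1480 + 1486.99) / 144 ≈ 28681 mm.
Then N = f²/(c·h) = 88² / (0.015 × 28681) = 7744 / 430.21 ≈ 18.

f/18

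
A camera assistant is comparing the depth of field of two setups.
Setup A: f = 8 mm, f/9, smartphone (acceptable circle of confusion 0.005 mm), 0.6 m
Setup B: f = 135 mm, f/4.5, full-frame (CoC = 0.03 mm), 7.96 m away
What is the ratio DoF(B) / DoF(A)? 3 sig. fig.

Setup A: H = 8²/(9×0.005) + 8 ≈ 1430.2 mm; DoF = Df − Dn = 1027.84 − 423.65 ≈ 604.19 mm.
Setup B: H = 135²/(4.5×0.03) + 135 ≈ 135135.0 mm; DoF = Df − Dn = 8449.77 − 7523.89 ≈ 925.88 mm.
Ratio = 925.88 / 604.19 ≈ 1.53.

1.53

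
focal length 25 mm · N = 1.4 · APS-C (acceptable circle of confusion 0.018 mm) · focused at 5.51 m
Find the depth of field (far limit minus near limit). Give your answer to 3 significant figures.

2.56 m

Hyperfocal distance H = f²/(N·c) + f = 25²/(1.4 × 0.018) + 25 = 625/0.0252 + 25 ≈ 24826.6 mm ≈ 24.83 m.
Near limit Dn = s·(H − f)/(H + s − 2f) = 5510 × (24826.6 − 25) / (24826.6 + 5510 − 2 × 25) = 5510 × 24801.6 / 30286.6 ≈ 4512.1 mm.
Far limit Df = s·(H − f)/(H − s) = 5510 × (24826.6 − 25) / (24826.6 − 5510) = 5510 × 24801.6 / 19316.6 ≈ 7074.6 mm.
Depth of field = Df − Dn = 7074.6 − 4512.1 ≈ 2562.5 mm ≈ 2.56 m.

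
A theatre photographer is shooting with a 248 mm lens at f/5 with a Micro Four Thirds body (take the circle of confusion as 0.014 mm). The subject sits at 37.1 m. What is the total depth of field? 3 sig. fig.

3.12 m

Hyperfocal distance H = f²/(N·c) + f = 248²/(5 × 0.014) + 248 = 61504/0.07 + 248 ≈ 878876.6 mm ≈ 878.9 m.
Near limit Dn = s·(H − f)/(H + s − 2f) = 37100 × (878876.6 − 248) / (878876.6 + 37100 − 2 × 248) = 37100 × 878628.6 / 915480.6 ≈ 35606.6 mm.
Far limit Df = s·(H − f)/(H − s) = 37100 × (878876.6 − 248) / (878876.6 − 37100) = 37100 × 878628.6 / 841776.6 ≈ 38724.2 mm.
Depth of field = Df − Dn = 38724.2 − 35606.6 ≈ 3117.6 mm ≈ 3.12 m.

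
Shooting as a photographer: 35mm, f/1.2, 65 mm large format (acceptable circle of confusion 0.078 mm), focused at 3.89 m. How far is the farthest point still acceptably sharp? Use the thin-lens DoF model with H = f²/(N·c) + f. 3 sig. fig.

5.51 m

Hyperfocal distance H = f²/(N·c) + f = 35²/(1.2 × 0.078) + 35 = 1225/0.0936 + 35 ≈ 13122.6 mm ≈ 13.12 m.
Far limit Df = s·(H − f)/(H − s) = 3890 × (13122.6 − 35) / (13122.6 − 3890) = 3890 × 13087.6 / 9232.6 ≈ 5514.2 mm ≈ 5.51 m.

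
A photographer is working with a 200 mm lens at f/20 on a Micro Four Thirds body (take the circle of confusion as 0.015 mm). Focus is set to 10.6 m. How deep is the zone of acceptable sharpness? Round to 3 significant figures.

1.66 m

Hyperfocal distance H = f²/(N·c) + f = 200²/(20 × 0.015) + 200 = 40000/0.3 + 200 ≈ 133533.3 mm ≈ 133.5 m.
Near limit Dn = s·(H − f)/(H + s − 2f) = 10600 × (133533.3 − 200) / (133533.3 + 10600 − 2 × 200) = 10600 × 133333.3 / 143733.3 ≈ 9833.0 mm.
Far limit Df = s·(H − f)/(H − s) = 10600 × (133533.3 − 200) / (133533.3 − 10600) = 10600 × 133333.3 / 122933.3 ≈ 11496.7 mm.
Depth of field = Df − Dn = 11496.7 − 9833.0 ≈ 1663.7 mm ≈ 1.66 m.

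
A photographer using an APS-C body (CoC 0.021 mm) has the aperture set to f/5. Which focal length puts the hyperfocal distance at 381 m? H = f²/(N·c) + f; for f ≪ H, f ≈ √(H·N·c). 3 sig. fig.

From H = f²/(N·c) + f, with f ≪ H: f ≈ √(H·N·c) = √(381000 × 5 × 0.021) = √40005 ≈ 200.0 mm.
The +f correction barely moves this — solving exactly, f² + N·c·f − N·c·H = 0 ⇒ f = (−N·c + √((N·c)² + 4·N·c·H))/2 = (−0.105 + √160020)/2 ≈ 199.96 mm, so f ≈ 200 mm.

200 mm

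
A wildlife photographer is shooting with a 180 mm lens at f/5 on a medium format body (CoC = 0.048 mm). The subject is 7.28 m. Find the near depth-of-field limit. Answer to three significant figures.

Hyperfocal distance H = f²/(N·c) + f = 180²/(5 × 0.048) + 180 = 32400/0.24 + 180 ≈ 135180.0 mm ≈ 135.2 m.
Near limit Dn = s·(H − f)/(H + s − 2f) = 7280 × (135180.0 − 180) / (135180.0 + 7280 − 2 × 180) = 7280 × 135000.0 / 142100.0 ≈ 6916.3 mm ≈ 6.92 m.

6.92 m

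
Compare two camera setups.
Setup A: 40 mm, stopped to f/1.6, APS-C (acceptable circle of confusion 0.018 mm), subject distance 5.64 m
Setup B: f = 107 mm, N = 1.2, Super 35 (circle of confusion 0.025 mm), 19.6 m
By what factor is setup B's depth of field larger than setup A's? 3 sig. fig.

Setup A: H = 40²/(1.6×0.018) + 40 ≈ 55595.6 mm; DoF = Df − Dn = 6272.2 − 5123.5 ≈ 1148.7 mm.
Setup B: H = 107²/(1.2×0.025) + 107 ≈ 381740.3 mm; DoF = Df − Dn = 20655.0 − 18647.5 ≈ 2007.5 mm.
Ratio = 2007.5 / 1148.7 ≈ 1.75.

1.75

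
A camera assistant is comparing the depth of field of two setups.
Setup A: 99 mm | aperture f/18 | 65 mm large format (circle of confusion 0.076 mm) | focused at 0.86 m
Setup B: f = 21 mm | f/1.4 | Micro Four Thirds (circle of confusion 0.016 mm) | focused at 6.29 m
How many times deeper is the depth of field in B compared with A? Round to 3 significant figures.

24.1

Setup A: H = 99²/(18×0.076) + 99 ≈ 7263.5 mm; DoF = Df − Dn = 962.20 − 777.42 ≈ 184.78 mm.
Setup B: H = 21²/(1.4×0.016) + 21 ≈ 19708.5 mm; DoF = Df − Dn = 9228.6 − 4770.8 ≈ 4457.8 mm.
Ratio = 4457.8 / 184.78 ≈ 24.1.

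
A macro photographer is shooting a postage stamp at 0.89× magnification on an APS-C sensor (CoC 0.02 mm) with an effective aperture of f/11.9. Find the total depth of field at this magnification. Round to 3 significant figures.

0.601 mm

At magnification m, DoF ≈ 2·N_eff·c/m² = 2 × 11.9 × 0.02 / 0.89² = 0.476 / 0.7921 ≈ 0.601 mm.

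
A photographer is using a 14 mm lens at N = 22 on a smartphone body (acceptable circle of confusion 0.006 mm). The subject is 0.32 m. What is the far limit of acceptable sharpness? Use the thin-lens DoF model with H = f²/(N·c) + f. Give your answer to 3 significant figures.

403 mm

Hyperfocal distance H = f²/(N·c) + f = 14²/(22 × 0.006) + 14 = 196/0.132 + 14 ≈ 1498.8 mm ≈ 1.499 m.
Far limit Df = s·(H − f)/(H − s) = 320 × (1498.8 − 14) / (1498.8 − 320) = 320 × 1484.8 / 1178.8 ≈ 403.06 mm.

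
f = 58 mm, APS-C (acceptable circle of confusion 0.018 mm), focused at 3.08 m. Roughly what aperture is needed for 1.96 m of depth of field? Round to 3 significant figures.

Write h = H − f = f²/(N·c). The thin-lens limits are Dn = s·h/(h + (s−f)) and Df = s·h/(h − (s−f)), so DoF = Df − Dn = 2·s·(s−f)·h / (h² − (s−f)²).
That is a quadratic in h: DoF·h² − 2·s·(s−f)·h − DoF·(s−f)² = 0 ⇒ h = (s−f)·(s + √(s² + DoF²)) / DoF = 3022 × (3080 + √(3080² + 1960²)) / 1960 = 3022 × (3080 + 3650.75) / 1960 ≈ 10378 mm.
Then N = f²/(c·h) = 58² / (0.018 × 10378) = 3364 / 186.80 ≈ 18.

f/18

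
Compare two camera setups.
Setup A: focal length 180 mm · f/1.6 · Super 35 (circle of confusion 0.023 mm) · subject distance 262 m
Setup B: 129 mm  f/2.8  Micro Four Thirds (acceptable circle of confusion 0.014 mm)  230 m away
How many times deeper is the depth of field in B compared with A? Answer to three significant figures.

2.06

Setup A: H = 180²/(1.6×0.023) + 180 ≈ 880614.8 mm; DoF = Df − Dn = 372888 − 201946 ≈ 170942 mm.
Setup B: H = 129²/(2.8×0.014) + 129 ≈ 424644.3 mm; DoF = Df − Dn = 501625 − 149206 ≈ 352419 mm.
Ratio = 352419 / 170942 ≈ 2.06.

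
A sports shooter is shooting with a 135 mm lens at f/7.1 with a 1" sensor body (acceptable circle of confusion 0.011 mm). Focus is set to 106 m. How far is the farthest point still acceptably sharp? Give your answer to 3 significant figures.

Hyperfocal distance H = f²/(N·c) + f = 135²/(7.1 × 0.011) + 135 = 18225/0.0781 + 135 ≈ 233489.7 mm ≈ 233.5 m.
Far limit Df = s·(H − f)/(H − s) = 106000 × (233489.7 − 135) / (233489.7 − 106000) = 106000 × 233354.7 / 127489.7 ≈ 194020 mm ≈ 194 m.

194 m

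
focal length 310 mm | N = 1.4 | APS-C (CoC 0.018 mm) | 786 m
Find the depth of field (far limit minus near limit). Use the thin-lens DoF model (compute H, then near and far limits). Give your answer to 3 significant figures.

338 m

Hyperfocal distance H = f²/(N·c) + f = 310²/(1.4 × 0.018) + 310 = 96100/0.0252 + 310 ≈ 3813802.1 mm ≈ 3814 m.
Near limit Dn = s·(H − f)/(H + s − 2f) = 786000 × (3813802.1 − 310) / (3813802.1 + 786000 − 2 × 310) = 786000 × 3813492.1 / 4599182.1 ≈ 651726 mm.
Far limit Df = s·(H − f)/(H − s) = 786000 × (3813802.1 − 310) / (3813802.1 − 786000) = 786000 × 3813492.1 / 3027802.1 ≈ 989961 mm.
Depth of field = Df − Dn = 989961 − 651726 ≈ 338235 mm ≈ 338 m.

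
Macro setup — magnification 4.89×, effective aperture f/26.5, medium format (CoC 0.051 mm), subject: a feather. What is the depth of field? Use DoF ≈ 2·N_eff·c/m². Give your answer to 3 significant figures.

0.113 mm

At magnification m, DoF ≈ 2·N_eff·c/m² = 2 × 26.5 × 0.051 / 4.89² = 2.703 / 23.91 ≈ 0.113 mm.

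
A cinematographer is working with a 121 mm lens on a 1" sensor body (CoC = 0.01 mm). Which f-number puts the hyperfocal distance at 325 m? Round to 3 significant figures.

Rearrange H = f²/(N·c) + f for N: N = f² / ((H − f)·c).
N = 121² / ((325000 − 121) × 0.01) = 14641 / 3249 ≈ 4.51.

f/4.51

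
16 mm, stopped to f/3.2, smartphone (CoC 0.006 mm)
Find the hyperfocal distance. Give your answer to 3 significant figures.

Hyperfocal distance H = f²/(N·c) + f = 16²/(3.2 × 0.006) + 16 = 256/0.0192 + 16 ≈ 13349.3 mm ≈ 13.3 m.

13.3 m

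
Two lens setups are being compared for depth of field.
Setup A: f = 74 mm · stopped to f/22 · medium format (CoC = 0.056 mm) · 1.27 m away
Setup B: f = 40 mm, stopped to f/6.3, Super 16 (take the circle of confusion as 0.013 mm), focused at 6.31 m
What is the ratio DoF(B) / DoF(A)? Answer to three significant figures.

6.13

Setup A: H = 74²/(22×0.056) + 74 ≈ 4518.8 mm; DoF = Df − Dn = 1737.53 − 1000.73 ≈ 736.80 mm.
Setup B: H = 40²/(6.3×0.013) + 40 ≈ 19576.0 mm; DoF = Df − Dn = 9292.3 − 4776.9 ≈ 4515.4 mm.
Ratio = 4515.4 / 736.80 ≈ 6.13.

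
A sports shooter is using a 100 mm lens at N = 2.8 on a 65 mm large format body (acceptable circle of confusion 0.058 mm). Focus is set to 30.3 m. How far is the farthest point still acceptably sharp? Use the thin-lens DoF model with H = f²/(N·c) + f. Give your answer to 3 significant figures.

Hyperfocal distance H = f²/(N·c) + f = 100²/(2.8 × 0.058) + 100 = 10000/0.1624 + 100 ≈ 61676.4 mm ≈ 61.68 m.
Far limit Df = s·(H − f)/(H − s) = 30300 × (61676.4 − 100) / (61676.4 − 30300) = 30300 × 61576.4 / 31376.4 ≈ 59464 mm ≈ 59.5 m.

59.5 m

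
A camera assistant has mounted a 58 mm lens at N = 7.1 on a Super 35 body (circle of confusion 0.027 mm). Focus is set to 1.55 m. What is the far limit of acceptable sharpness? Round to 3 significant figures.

Hyperfocal distance H = f²/(N·c) + f = 58²/(7.1 × 0.027) + 58 = 3364/0.1917 + 58 ≈ 17606.3 mm ≈ 17.61 m.
Far limit Df = s·(H − f)/(H − s) = 1550 × (17606.3 − 58) / (17606.3 − 1550) = 1550 × 17548.3 / 16056.3 ≈ 1694.0 mm ≈ 1.69 m.

1.69 m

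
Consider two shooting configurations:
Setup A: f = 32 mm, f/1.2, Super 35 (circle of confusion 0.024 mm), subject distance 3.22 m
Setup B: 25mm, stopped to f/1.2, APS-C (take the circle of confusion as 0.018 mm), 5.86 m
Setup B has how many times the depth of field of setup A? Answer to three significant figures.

Setup A: H = 32²/(1.2×0.024) + 32 ≈ 35587.6 mm; DoF = Df − Dn = 3537.15 − 2955.04 ≈ 582.11 mm.
Setup B: H = 25²/(1.2×0.018) + 25 ≈ 28960.2 mm; DoF = Df − Dn = 7340.2 − 4876.6 ≈ 2463.6 mm.
Ratio = 2463.6 / 582.11 ≈ 4.23.

4.23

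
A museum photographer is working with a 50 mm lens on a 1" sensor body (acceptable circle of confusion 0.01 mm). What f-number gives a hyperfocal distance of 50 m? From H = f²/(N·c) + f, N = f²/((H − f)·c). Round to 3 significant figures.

f/5.01

Rearrange H = f²/(N·c) + f for N: N = f² / ((H − f)·c).
N = 50² / ((50000 − 50) × 0.01) = 2500 / 499.5 ≈ 5.01.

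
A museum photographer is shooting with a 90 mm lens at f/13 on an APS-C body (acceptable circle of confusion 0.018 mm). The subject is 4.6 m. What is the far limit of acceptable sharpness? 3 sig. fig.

5.29 m

Hyperfocal distance H = f²/(N·c) + f = 90²/(13 × 0.018) + 90 = 8100/0.234 + 90 ≈ 34705.4 mm ≈ 34.71 m.
Far limit Df = s·(H − f)/(H − s) = 4600 × (34705.4 − 90) / (34705.4 − 4600) = 4600 × 34615.4 / 30105.4 ≈ 5289.1 mm ≈ 5.29 m.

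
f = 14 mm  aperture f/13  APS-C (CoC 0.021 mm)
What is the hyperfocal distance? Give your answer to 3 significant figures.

0.732 m

Hyperfocal distance H = f²/(N·c) + f = 14²/(13 × 0.021) + 14 = 196/0.273 + 14 ≈ 731.9 mm ≈ 0.732 m.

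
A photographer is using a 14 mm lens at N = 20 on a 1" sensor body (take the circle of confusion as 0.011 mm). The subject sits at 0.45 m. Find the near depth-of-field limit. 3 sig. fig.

302 mm

Hyperfocal distance H = f²/(N·c) + f = 14²/(20 × 0.011) + 14 = 196/0.22 + 14 ≈ 904.9 mm ≈ 0.905 m.
Near limit Dn = s·(H − f)/(H + s − 2f) = 450 × (904.9 − 14) / (904.9 + 450 − 2 × 14) = 450 × 890.9 / 1326.9 ≈ 302.14 mm.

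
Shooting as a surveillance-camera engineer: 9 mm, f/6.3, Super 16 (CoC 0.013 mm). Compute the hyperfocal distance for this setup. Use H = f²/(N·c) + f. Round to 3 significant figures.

Hyperfocal distance H = f²/(N·c) + f = 9²/(6.3 × 0.013) + 9 = 81/0.0819 + 9 ≈ 998.0 mm ≈ 0.998 m.

0.998 m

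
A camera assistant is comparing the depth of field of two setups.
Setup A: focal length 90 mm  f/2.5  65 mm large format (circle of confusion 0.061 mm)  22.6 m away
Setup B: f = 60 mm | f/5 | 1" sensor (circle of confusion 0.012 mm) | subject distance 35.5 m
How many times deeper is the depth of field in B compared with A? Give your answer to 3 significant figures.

Setup A: H = 90²/(2.5×0.061) + 90 ≈ 53204.8 mm; DoF = Df − Dn = 39222 − 15873 ≈ 23349 mm.
Setup B: H = 60²/(5×0.012) + 60 ≈ 60060.0 mm; DoF = Df − Dn = 86726 − 22318 ≈ 64408 mm.
Ratio = 64408 / 23349 ≈ 2.76.

2.76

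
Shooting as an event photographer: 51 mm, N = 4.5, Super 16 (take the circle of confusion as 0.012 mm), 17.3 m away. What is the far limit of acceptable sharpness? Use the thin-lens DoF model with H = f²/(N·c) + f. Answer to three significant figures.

27.0 m

Hyperfocal distance H = f²/(N·c) + f = 51²/(4.5 × 0.012) + 51 = 2601/0.054 + 51 ≈ 48217.7 mm ≈ 48.22 m.
Far limit Df = s·(H − f)/(H − s) = 17300 × (48217.7 − 51) / (48217.7 − 17300) = 17300 × 48166.7 / 30917.7 ≈ 26952 mm ≈ 27.0 m.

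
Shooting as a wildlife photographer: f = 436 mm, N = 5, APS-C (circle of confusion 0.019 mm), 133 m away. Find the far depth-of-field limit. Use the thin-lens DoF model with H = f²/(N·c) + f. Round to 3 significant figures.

142 m

Hyperfocal distance H = f²/(N·c) + f = 436²/(5 × 0.019) + 436 = 190096/0.095 + 436 ≈ 2001446.5 mm ≈ 2001 m.
Far limit Df = s·(H − f)/(H − s) = 133000 × (2001446.5 − 436) / (2001446.5 − 133000) = 133000 × 2001010.5 / 1868446.5 ≈ 142436 mm ≈ 142 m.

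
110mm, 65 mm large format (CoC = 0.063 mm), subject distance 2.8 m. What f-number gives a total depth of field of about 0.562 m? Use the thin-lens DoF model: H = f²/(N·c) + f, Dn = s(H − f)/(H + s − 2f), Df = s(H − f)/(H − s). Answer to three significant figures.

f/7.09

Write h = H − f = f²/(N·c). The thin-lens limits are Dn = s·h/(h + (s−f)) and Df = s·h/(h − (s−f)), so DoF = Df − Dn = 2·s·(s−f)·h / (h² − (s−f)²).
That is a quadratic in h: DoF·h² − 2·s·(s−f)·h − DoF·(s−f)² = 0 ⇒ h = (s−f)·(s + √(s² + DoF²)) / DoF = 2690 × (2800 + √(2800² + 562²)) / 562 = 2690 × (2800 + 2855.84) / 562 ≈ 27072 mm.
Then N = f²/(c·h) = 110² / (0.063 × 27072) = 12100 / 1705.5 ≈ 7.09.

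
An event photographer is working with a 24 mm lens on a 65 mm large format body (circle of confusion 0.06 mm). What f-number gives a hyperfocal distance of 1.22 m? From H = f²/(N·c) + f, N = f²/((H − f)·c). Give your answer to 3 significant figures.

f/8.03

Rearrange H = f²/(N·c) + f for N: N = f² / ((H − f)·c).
N = 24² / ((1220 − 24) × 0.06) = 576 / 71.76 ≈ 8.03.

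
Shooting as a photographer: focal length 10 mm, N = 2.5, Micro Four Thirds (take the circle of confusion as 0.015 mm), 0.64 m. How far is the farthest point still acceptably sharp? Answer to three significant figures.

Hyperfocal distance H = f²/(N·c) + f = 10²/(2.5 × 0.015) + 10 = 100/0.0375 + 10 ≈ 2676.7 mm ≈ 2.677 m.
Far limit Df = s·(H − f)/(H − s) = 640 × (2676.7 − 10) / (2676.7 − 640) = 640 × 2666.7 / 2036.7 ≈ 837.97 mm ≈ 0.838 m.

0.838 m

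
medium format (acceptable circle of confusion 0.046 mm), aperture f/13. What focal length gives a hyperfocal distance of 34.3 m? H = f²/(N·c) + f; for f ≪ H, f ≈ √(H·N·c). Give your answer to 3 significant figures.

143 mm

From H = f²/(N·c) + f, with f ≪ H: f ≈ √(H·N·c) = √(34300 × 13 × 0.046) = √20511 ≈ 143.2 mm.
The +f correction barely moves this — solving exactly, f² + N·c·f − N·c·H = 0 ⇒ f = (−N·c + √((N·c)² + 4·N·c·H))/2 = (−0.598 + √82046)/2 ≈ 142.92 mm, so f ≈ 143 mm.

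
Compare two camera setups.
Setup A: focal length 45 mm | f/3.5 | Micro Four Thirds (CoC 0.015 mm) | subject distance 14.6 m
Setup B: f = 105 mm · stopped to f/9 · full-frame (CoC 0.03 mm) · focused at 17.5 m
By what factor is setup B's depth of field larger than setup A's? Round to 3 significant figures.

1.42

Setup A: H = 45²/(3.5×0.015) + 45 ≈ 38616.4 mm; DoF = Df − Dn = 23448 − 10600 ≈ 12848 mm.
Setup B: H = 105²/(9×0.03) + 105 ≈ 40938.3 mm; DoF = Df − Dn = 30488 − 12272 ≈ 18216 mm.
Ratio = 18216 / 12848 ≈ 1.42.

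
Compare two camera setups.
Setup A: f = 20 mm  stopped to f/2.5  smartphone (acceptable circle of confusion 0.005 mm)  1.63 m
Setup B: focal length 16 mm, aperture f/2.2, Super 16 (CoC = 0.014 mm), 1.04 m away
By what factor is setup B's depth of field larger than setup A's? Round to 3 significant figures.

Setup A: H = 20²/(2.5×0.005) + 20 ≈ 32020.0 mm; DoF = Df − Dn = 1716.35 − 1551.92 ≈ 164.43 mm.
Setup B: H = 16²/(2.2×0.014) + 16 ≈ 8327.7 mm; DoF = Df − Dn = 1186.13 − 925.93 ≈ 260.20 mm.
Ratio = 260.20 / 164.43 ≈ 1.58.

1.58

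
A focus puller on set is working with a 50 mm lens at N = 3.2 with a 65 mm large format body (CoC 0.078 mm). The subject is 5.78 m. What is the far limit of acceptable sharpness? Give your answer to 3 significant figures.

Hyperfocal distance H = f²/(N·c) + f = 50²/(3.2 × 0.078) + 50 = 2500/0.2496 + 50 ≈ 10066.0 mm ≈ 10.07 m.
Far limit Df = s·(H − f)/(H − s) = 5780 × (10066.0 − 50) / (10066.0 − 5780) = 5780 × 10016.0 / 4286.0 ≈ 13507 mm ≈ 13.5 m.

13.5 m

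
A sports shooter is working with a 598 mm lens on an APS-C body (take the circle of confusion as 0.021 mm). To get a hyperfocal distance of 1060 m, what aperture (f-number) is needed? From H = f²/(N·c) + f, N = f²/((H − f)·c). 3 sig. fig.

Rearrange H = f²/(N·c) + f for N: N = f² / ((H − f)·c).
N = 598² / ((1060000 − 598) × 0.021) = 357604 / 22247 ≈ 16.1.

f/16.1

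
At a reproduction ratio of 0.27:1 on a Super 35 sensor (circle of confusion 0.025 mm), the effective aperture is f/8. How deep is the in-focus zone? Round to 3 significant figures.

At magnification m, DoF ≈ 2·N_eff·c/m² = 2 × 8 × 0.025 / 0.27² = 0.4 / 0.0729 ≈ 5.49 mm.

5.49 mm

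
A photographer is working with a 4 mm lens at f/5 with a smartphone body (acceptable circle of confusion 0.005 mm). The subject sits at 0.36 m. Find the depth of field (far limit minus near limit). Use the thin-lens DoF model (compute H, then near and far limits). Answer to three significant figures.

Hyperfocal distance H = f²/(N·c) + f = 4²/(5 × 0.005) + 4 = 16/0.025 + 4 ≈ 644.0 mm ≈ 0.644 m.
Near limit Dn = s·(H − f)/(H + s − 2f) = 360 × (644.0 − 4) / (644.0 + 360 − 2 × 4) = 360 × 640.0 / 996.0 ≈ 231.33 mm.
Far limit Df = s·(H − f)/(H − s) = 360 × (644.0 − 4) / (644.0 − 360) = 360 × 640.0 / 284.0 ≈ 811.27 mm.
Depth of field = Df − Dn = 811.27 − 231.33 ≈ 579.94 mm ≈ 0.580 m.

0.580 m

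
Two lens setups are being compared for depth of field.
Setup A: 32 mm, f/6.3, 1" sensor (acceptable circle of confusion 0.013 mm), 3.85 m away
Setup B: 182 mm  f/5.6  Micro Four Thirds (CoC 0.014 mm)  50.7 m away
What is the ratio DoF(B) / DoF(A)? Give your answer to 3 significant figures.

4.74

Setup A: H = 32²/(6.3×0.013) + 32 ≈ 12535.1 mm; DoF = Df − Dn = 5542.5 − 2949.4 ≈ 2593.1 mm.
Setup B: H = 182²/(5.6×0.014) + 182 ≈ 422682.0 mm; DoF = Df − Dn = 57585 − 45285 ≈ 12300 mm.
Ratio = 12300 / 2593.1 ≈ 4.74.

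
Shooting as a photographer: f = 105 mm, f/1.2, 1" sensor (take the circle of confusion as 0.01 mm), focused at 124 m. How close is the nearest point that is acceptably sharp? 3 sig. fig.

Hyperfocal distance H = f²/(N·c) + f = 105²/(1.2 × 0.01) + 105 = 11025/0.012 + 105 ≈ 918855.0 mm ≈ 918.9 m.
Near limit Dn = s·(H − f)/(H + s − 2f) = 124000 × (918855.0 − 105) / (918855.0 + 124000 − 2 × 105) = 124000 × 918750.0 / 1042645.0 ≈ 109265 mm ≈ 109 m.

109 m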